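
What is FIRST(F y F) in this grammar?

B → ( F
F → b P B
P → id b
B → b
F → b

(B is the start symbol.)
{ 'b' }

FIRST sets of the non-terminals involved (from the grammar, by fixed-point iteration):
  FIRST(F) = { 'b' }

To compute FIRST(F y F), process the symbols left to right:
Symbol F is a non-terminal. Add FIRST(F) \ {ε} = { 'b' }
F is not nullable (ε ∉ FIRST(F)), so stop here.
FIRST(F y F) = { 'b' }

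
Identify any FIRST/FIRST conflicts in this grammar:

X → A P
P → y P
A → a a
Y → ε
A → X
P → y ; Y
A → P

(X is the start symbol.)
FIRST sets of the non-terminals at (or reachable through a nullable prefix from) the front of some alternative:
  FIRST(X) = { 'a', 'y' }
  FIRST(P) = { 'y' }

Productions for P:
  P → y P: FIRST = { 'y' }
  P → y ; Y: FIRST = { 'y' }
Productions for A:
  A → a a: FIRST = { 'a' }
  A → X: FIRST = { 'a', 'y' }
  A → P: FIRST = { 'y' }
X, Y have only one production, so no FIRST/FIRST conflict is possible there.

Conflict for P: P → y P and P → y ; Y
  Overlap: { 'y' }
Conflict for A: A → a a and A → X
  Overlap: { 'a' }
Conflict for A: A → X and A → P
  Overlap: { 'y' }

Answer: Yes. P → y P / P → y ';' Y on { 'y' }; A → a a / A → X on { 'a' }; A → X / A → P on { 'y' }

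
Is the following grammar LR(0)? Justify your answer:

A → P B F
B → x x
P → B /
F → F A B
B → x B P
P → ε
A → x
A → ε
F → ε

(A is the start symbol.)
No. Shift-reduce conflict between [A → .] and [A → . x]

A grammar is LR(0) if no state in the canonical LR(0) collection has:
  - both a shift item (dot before a terminal) and a complete item (shift-reduce conflict), or
  - two or more complete items (reduce-reduce conflict; the accept item [A' → A .] counts as a complete item here).

Augment with A' → A and build the canonical LR(0) collection (I0 = CLOSURE({[A' → . A]}), then GOTO on every symbol after a dot until no new states appear). It has 14 states:
  I0: { [A → . P B F], [A → . x], [A → .], [A' → . A], [B → . x B P], [B → . x x], [P → . B /], [P → .] }  — shift, 2 reduces
  I1: { [A' → A .] }  — accept
  I2: { [P → B . /] }  — shift
  I3: { [A → P . B F], [B → . x B P], [B → . x x] }  — shift
  I4: { [A → x .], [B → . x B P], [B → . x x], [B → x . B P], [B → x . x] }  — shift, reduce
  I5: { [B → . x B P], [B → . x x], [B → x B . P], [P → . B /], [P → .] }  — shift, reduce
  I6: { [B → . x B P], [B → . x x], [B → x . B P], [B → x . x], [B → x x .] }  — shift, reduce
  I7: { [B → x B P .] }  — reduce
  I8: { [B → . x B P], [B → . x x], [B → x . B P], [B → x . x] }  — shift
  I9: { [A → P B . F], [F → . F A B], [F → .] }  — reduce
  I10: { [A → . P B F], [A → . x], [A → .], [A → P B F .], [B → . x B P], [B → . x x], [F → F . A B], [P → . B /], [P → .] }  — shift, 3 reduces
  I11: { [B → . x B P], [B → . x x], [F → F A . B] }  — shift
  I12: { [F → F A B .] }  — reduce
  I13: { [P → B / .] }  — reduce

Conflict in state I0:
  Shift-reduce conflict between [A → .] and [A → . x]
So the grammar is NOT LR(0).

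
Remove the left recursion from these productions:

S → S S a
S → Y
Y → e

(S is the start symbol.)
S → Y S'
S' → S a S'
S' → ε
Y → e

S is directly left-recursive. The standard transformation for
  A → A α₁ | ... | A α_m | β₁ | ... | β_n
is
  A  → β₁ A' | ... | β_n A'
  A' → α₁ A' | ... | α_m A' | ε

S → Y becomes S → Y S'
S → S S a becomes S' → S a S'
Add S' → ε

Productions for other non-terminals are unchanged:
  Y → e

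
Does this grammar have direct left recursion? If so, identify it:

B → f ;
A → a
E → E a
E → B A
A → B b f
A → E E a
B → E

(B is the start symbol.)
Yes, E is left-recursive

Direct left recursion occurs when N → N α for some non-terminal N (the right-hand side begins with the left-hand side itself).

B → f ;: starts with f
A → a: starts with a
E → E a: LEFT RECURSIVE (starts with E)
E → B A: starts with B
A → B b f: starts with B
A → E E a: starts with E
B → E: starts with E

The grammar has direct left recursion on: E.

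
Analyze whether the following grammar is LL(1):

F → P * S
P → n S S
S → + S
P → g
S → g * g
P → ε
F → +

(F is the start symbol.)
Yes, the grammar is LL(1).

A grammar is LL(1) if for each non-terminal N with multiple productions, the predict sets of those productions are pairwise disjoint, where PREDICT(N → α) = (FIRST(α) \ {ε}) ∪ (FOLLOW(N) if α ⇒* ε).

Relevant sets:
  FIRST(P) = { 'g', 'n', ε }
  FOLLOW(P) = { '*' }

For F:
  PREDICT(F → P '*' S) = { '*', 'g', 'n' }
  PREDICT(F → '+') = { '+' }
For P:
  PREDICT(P → n S S) = { 'n' }
  PREDICT(P → g) = { 'g' }
  PREDICT(P → ε) = { '*' }
For S:
  PREDICT(S → '+' S) = { '+' }
  PREDICT(S → g '*' g) = { 'g' }

All predict sets are disjoint. The grammar IS LL(1).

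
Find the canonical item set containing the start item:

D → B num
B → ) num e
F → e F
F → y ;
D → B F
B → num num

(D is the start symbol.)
{ [B → . ) num e], [B → . num num], [D → . B F], [D → . B num], [D' → . D] }

First, augment the grammar with D' → D
I₀ = CLOSURE({ [D' → . D] }):
  [D' → . D] has the dot before D: add [D → . B num], [D → . B F]
  [D → . B num] has the dot before B: add [B → . ) num e], [B → . num num]
No further items can be added.

I₀ = { [B → . ) num e], [B → . num num], [D → . B F], [D → . B num], [D' → . D] }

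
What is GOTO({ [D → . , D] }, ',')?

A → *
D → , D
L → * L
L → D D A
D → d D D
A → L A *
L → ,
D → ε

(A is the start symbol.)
GOTO(I, ',') = CLOSURE({ [A → αX.β] : [A → α.Xβ] ∈ I, X = ',' })

Items with dot before ',', with the dot advanced:
  [D → . , D] → [D → , . D]
Closure of the advanced items:
  [D → , . D] has the dot before D: add [D → . , D], [D → . d D D], [D → .]

GOTO = { [D → , . D], [D → . , D], [D → . d D D], [D → .] }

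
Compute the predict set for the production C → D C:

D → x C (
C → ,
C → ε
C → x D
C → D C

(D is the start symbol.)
PREDICT(C → D C) = (FIRST(RHS) \ {ε}) ∪ (FOLLOW(C) if ε ∈ FIRST(RHS), i.e. RHS ⇒* ε)
FIRST(D) = { 'x' }
FIRST(D C) = { 'x' }
ε ∉ FIRST(D C), so FOLLOW(C) is not added.
PREDICT(C → D C) = { 'x' }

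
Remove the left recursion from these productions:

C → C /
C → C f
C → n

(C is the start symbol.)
C is directly left-recursive. The standard transformation for
  A → A α₁ | ... | A α_m | β₁ | ... | β_n
is
  A  → β₁ A' | ... | β_n A'
  A' → α₁ A' | ... | α_m A' | ε

C → n becomes C → n C'
C → C / becomes C' → / C'
C → C f becomes C' → f C'
Add C' → ε

Resulting grammar:
C → n C'
C' → / C'
C' → f C'
C' → ε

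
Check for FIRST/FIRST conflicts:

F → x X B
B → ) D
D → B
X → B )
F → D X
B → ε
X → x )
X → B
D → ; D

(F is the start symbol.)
Yes. F → x X B / F → D X on { 'x' }; X → B ')' / X → B on { ')' }

A FIRST/FIRST conflict occurs when two productions N → α and N → β for the same non-terminal have FIRST(α) ∩ FIRST(β) ≠ ∅ (with ε ∈ FIRST of a nullable right-hand side, so two nullable alternatives also conflict).

FIRST sets of the non-terminals at (or reachable through a nullable prefix from) the front of some alternative:
  FIRST(D) = { ')', ';', ε }
  FIRST(X) = { ')', 'x', ε }
  FIRST(B) = { ')', ε }

Productions for F:
  F → x X B: FIRST = { 'x' }
  F → D X: FIRST = { ')', ';', 'x', ε }
Productions for B:
  B → ) D: FIRST = { ')' }
  B → ε: FIRST = { ε }
Productions for D:
  D → B: FIRST = { ')', ε }
  D → ; D: FIRST = { ';' }
Productions for X:
  X → B ): FIRST = { ')' }
  X → x ): FIRST = { 'x' }
  X → B: FIRST = { ')', ε }

Conflict for F: F → x X B and F → D X
  Overlap: { 'x' }
Conflict for X: X → B ) and X → B
  Overlap: { ')' }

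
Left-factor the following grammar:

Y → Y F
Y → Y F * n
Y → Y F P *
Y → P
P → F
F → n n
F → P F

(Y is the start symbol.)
Left-factoring transforms A → αβ₁ | αβ₂ into A → αA' and A' → β₁ | β₂
(α is the longest common prefix among the alternatives). Repeat until
no nonterminal has two alternatives with a common prefix.

Round 1: Y has alternatives sharing prefix 'Y F'. Introduce Y': Y → Y F Y'
  Add: Y' → ε
  Add: Y' → * n
  Add: Y' → P *

No remaining common prefixes — done.

Resulting grammar:
Y → Y F Y'
Y' → ε
Y' → * n
Y' → P *
Y → P
P → F
F → n n
F → P F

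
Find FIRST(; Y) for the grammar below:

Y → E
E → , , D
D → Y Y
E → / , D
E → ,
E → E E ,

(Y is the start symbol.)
To compute FIRST(; Y), process the symbols left to right:
Symbol ; is a terminal. Add ';' and stop.
FIRST(; Y) = { ';' }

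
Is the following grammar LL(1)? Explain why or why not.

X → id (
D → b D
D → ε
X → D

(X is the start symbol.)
Relevant sets:
  FIRST(D) = { 'b', ε }
  FOLLOW(X) = { $ }
  FOLLOW(D) = { $ }

For X:
  PREDICT(X → id '(') = { 'id' }
  PREDICT(X → D) = { $, 'b' }
For D:
  PREDICT(D → b D) = { 'b' }
  PREDICT(D → ε) = { $ }

All predict sets are disjoint. The grammar IS LL(1).

Answer: Yes, the grammar is LL(1).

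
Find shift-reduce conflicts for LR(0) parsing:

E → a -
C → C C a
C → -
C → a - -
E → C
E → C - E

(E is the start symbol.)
Yes — I2: [E → C .] vs [C → . -]; I5: [E → a - .] vs [C → a - . -]; I7: [C → - .] vs [C → . -]; I11: [C → C C a .] vs [C → a . - -]

Augment with E' → E and build the canonical LR(0) collection (I0 = CLOSURE({[E' → . E]}), then GOTO on every symbol after a dot until no new states appear). It has 13 states:
  I0: { [C → . -], [C → . C C a], [C → . a - -], [E → . C - E], [E → . C], [E → . a -], [E' → . E] }  — shift
  I1: { [C → - .] }  — reduce
  I2: { [C → . -], [C → . C C a], [C → . a - -], [C → C . C a], [E → C . - E], [E → C .] }  — shift, reduce
  I3: { [E' → E .] }  — accept
  I4: { [C → a . - -], [E → a . -] }  — shift
  I5: { [C → a - . -], [E → a - .] }  — shift, reduce
  I6: { [C → a - - .] }  — reduce
  I7: { [C → - .], [C → . -], [C → . C C a], [C → . a - -], [E → . C - E], [E → . C], [E → . a -], [E → C - . E] }  — shift, reduce
  I8: { [C → . -], [C → . C C a], [C → . a - -], [C → C . C a], [C → C C . a] }  — shift
  I9: { [C → a . - -] }  — shift
  I10: { [C → a - . -] }  — shift
  I11: { [C → C C a .], [C → a . - -] }  — shift, reduce
  I12: { [E → C - E .] }  — reduce

I2 contains reduce item [E → C .] and shift items [C → . -], [C → . a - -], [E → C . - E] — shift-reduce conflict.
I5 contains reduce item [E → a - .] and shift item [C → a - . -] — shift-reduce conflict.
I7 contains reduce item [C → - .] and shift items [C → . -], [C → . a - -], [E → . a -] — shift-reduce conflict.
I11 contains reduce item [C → C C a .] and shift item [C → a . - -] — shift-reduce conflict.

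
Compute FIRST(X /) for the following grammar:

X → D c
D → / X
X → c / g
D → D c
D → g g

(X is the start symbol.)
FIRST sets of the non-terminals involved (from the grammar, by fixed-point iteration):
  FIRST(X) = { '/', 'c', 'g' }

To compute FIRST(X /), process the symbols left to right:
Symbol X is a non-terminal. Add FIRST(X) \ {ε} = { '/', 'c', 'g' }
X is not nullable (ε ∉ FIRST(X)), so stop here.
FIRST(X /) = { '/', 'c', 'g' }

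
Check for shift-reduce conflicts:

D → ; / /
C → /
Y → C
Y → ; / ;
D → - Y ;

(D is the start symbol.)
Augment with D' → D and build the canonical LR(0) collection (I0 = CLOSURE({[D' → . D]}), then GOTO on every symbol after a dot until no new states appear). It has 13 states:
  I0: { [D → . - Y ;], [D → . ; / /], [D' → . D] }  — shift
  I1: { [C → . /], [D → - . Y ;], [Y → . ; / ;], [Y → . C] }  — shift
  I2: { [D → ; . / /] }  — shift
  I3: { [D' → D .] }  — accept
  I4: { [D → ; / . /] }  — shift
  I5: { [D → ; / / .] }  — reduce
  I6: { [C → / .] }  — reduce
  I7: { [Y → ; . / ;] }  — shift
  I8: { [Y → C .] }  — reduce
  I9: { [D → - Y . ;] }  — shift
  I10: { [D → - Y ; .] }  — reduce
  I11: { [Y → ; / . ;] }  — shift
  I12: { [Y → ; / ; .] }  — reduce

No state contains both a complete item and a shift item.

Answer: No shift-reduce conflicts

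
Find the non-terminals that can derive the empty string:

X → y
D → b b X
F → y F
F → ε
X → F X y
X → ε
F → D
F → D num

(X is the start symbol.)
A non-terminal is nullable if it can derive ε (the empty string): either it has an ε-production, or it has a production whose right-hand side consists entirely of nullable non-terminals.

ε-productions: F → ε, X → ε
So F, X are immediately nullable.
No further non-terminal can be added: every production for the remaining non-terminals contains a terminal or a non-nullable non-terminal.
Nullable = { 'F', 'X' }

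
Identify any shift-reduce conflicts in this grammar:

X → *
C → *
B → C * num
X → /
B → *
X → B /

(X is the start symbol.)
No shift-reduce conflicts

A shift-reduce conflict occurs when an LR(0) state has both:
  - a complete (reduce) item [A → α .] (dot at the end), and
  - a shift item [B → β . c γ] (dot before a terminal).

Augment with X' → X and build the canonical LR(0) collection (I0 = CLOSURE({[X' → . X]}), then GOTO on every symbol after a dot until no new states appear). It has 9 states:
  I0: { [B → . *], [B → . C * num], [C → . *], [X → . *], [X → . /], [X → . B /], [X' → . X] }  — shift
  I1: { [B → * .], [C → * .], [X → * .] }  — 3 reduces
  I2: { [X → / .] }  — reduce
  I3: { [X → B . /] }  — shift
  I4: { [B → C . * num] }  — shift
  I5: { [X' → X .] }  — accept
  I6: { [B → C * . num] }  — shift
  I7: { [B → C * num .] }  — reduce
  I8: { [X → B / .] }  — reduce

No state contains both a complete item and a shift item.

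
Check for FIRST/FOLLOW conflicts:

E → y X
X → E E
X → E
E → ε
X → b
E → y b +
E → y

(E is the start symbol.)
Yes. E → y X with FOLLOW(E) on { 'y' }; E → y b '+' with FOLLOW(E) on { 'y' }; E → y with FOLLOW(E) on { 'y' }; X → E E with FOLLOW(X) on { 'y' }; X → E with FOLLOW(X) on { 'y' }

Nullable non-terminals: E, X.
FIRST sets used below: FIRST(E) = { 'y', ε }

E: nullable alternative(s) E → ε; FOLLOW(E) = { $, 'y' }
  E → y X: FIRST \ {ε} = { 'y' } — overlaps FOLLOW(E) on { 'y' }: CONFLICT
  E → ε: FIRST \ {ε} = { } — this is the only nullable alternative, skip
  E → y b +: FIRST \ {ε} = { 'y' } — overlaps FOLLOW(E) on { 'y' }: CONFLICT
  E → y: FIRST \ {ε} = { 'y' } — overlaps FOLLOW(E) on { 'y' }: CONFLICT

X: nullable alternative(s) X → E E, X → E; FOLLOW(X) = { $, 'y' }
  X → E E: FIRST \ {ε} = { 'y' } — overlaps FOLLOW(X) on { 'y' }: CONFLICT
  X → E: FIRST \ {ε} = { 'y' } — overlaps FOLLOW(X) on { 'y' }: CONFLICT
  X → b: FIRST \ {ε} = { 'b' } — disjoint from FOLLOW(X)

So the grammar has 5 FIRST/FOLLOW conflicts (marked CONFLICT above).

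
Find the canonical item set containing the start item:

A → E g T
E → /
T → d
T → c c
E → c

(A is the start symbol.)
{ [A → . E g T], [A' → . A], [E → . /], [E → . c] }

First, augment the grammar with A' → A
I₀ = CLOSURE({ [A' → . A] }):
  [A' → . A] has the dot before A: add [A → . E g T]
  [A → . E g T] has the dot before E: add [E → . /], [E → . c]
No further items can be added.

I₀ = { [A → . E g T], [A' → . A], [E → . /], [E → . c] }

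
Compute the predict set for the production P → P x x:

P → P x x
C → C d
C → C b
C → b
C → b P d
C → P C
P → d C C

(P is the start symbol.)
PREDICT(P → P x x) = (FIRST(RHS) \ {ε}) ∪ (FOLLOW(P) if ε ∈ FIRST(RHS), i.e. RHS ⇒* ε)
FIRST(P) = { 'd' }
FIRST(P x x) = { 'd' }
ε ∉ FIRST(P x x), so FOLLOW(P) is not added.
PREDICT(P → P x x) = { 'd' }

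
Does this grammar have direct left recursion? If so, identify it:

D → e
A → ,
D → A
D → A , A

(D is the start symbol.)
No direct left recursion

D → e: starts with e
A → ,: starts with ','
D → A: starts with A
D → A , A: starts with A

No direct left recursion found.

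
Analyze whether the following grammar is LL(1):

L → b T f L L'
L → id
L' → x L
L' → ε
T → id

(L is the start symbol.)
Relevant sets:
  FOLLOW(L') = { $, 'x' }

For L:
  PREDICT(L → b T f L L') = { 'b' }
  PREDICT(L → id) = { 'id' }
For L':
  PREDICT(L' → x L) = { 'x' }
  PREDICT(L' → ε) = { $, 'x' }
T has a single production, so nothing to check there.

Conflict found: Predict set conflict for L': { 'x' }
The grammar is NOT LL(1).

Answer: No. Predict set conflict for L': { 'x' }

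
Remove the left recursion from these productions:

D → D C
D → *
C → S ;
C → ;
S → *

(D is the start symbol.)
D is directly left-recursive. The standard transformation for
  A → A α₁ | ... | A α_m | β₁ | ... | β_n
is
  A  → β₁ A' | ... | β_n A'
  A' → α₁ A' | ... | α_m A' | ε

D → * becomes D → * D'
D → D C becomes D' → C D'
Add D' → ε

Productions for other non-terminals are unchanged:
  C → S ;
  C → ;
  S → *

Resulting grammar:
D → * D'
D' → C D'
D' → ε
C → S ;
C → ;
S → *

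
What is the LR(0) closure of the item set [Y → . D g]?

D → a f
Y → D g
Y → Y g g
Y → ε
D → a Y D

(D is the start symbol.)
{ [D → . a Y D], [D → . a f], [Y → . D g] }

Start with: [Y → . D g]
  [Y → . D g] has the dot before D: add [D → . a f], [D → . a Y D]
No further items can be added.

CLOSURE = { [D → . a Y D], [D → . a f], [Y → . D g] }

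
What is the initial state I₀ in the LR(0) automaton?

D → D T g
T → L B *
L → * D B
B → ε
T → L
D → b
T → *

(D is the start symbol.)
First, augment the grammar with D' → D
I₀ = CLOSURE({ [D' → . D] }):
  [D' → . D] has the dot before D: add [D → . D T g], [D → . b]
No further items can be added.

I₀ = { [D → . D T g], [D → . b], [D' → . D] }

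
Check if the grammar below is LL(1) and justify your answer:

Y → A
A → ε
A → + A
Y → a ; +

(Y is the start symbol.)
Yes, the grammar is LL(1).

A grammar is LL(1) if for each non-terminal N with multiple productions, the predict sets of those productions are pairwise disjoint, where PREDICT(N → α) = (FIRST(α) \ {ε}) ∪ (FOLLOW(N) if α ⇒* ε).

Relevant sets:
  FIRST(A) = { '+', ε }
  FOLLOW(Y) = { $ }
  FOLLOW(A) = { $ }

For Y:
  PREDICT(Y → A) = { $, '+' }
  PREDICT(Y → a ';' '+') = { 'a' }
For A:
  PREDICT(A → ε) = { $ }
  PREDICT(A → '+' A) = { '+' }

All predict sets are disjoint. The grammar IS LL(1).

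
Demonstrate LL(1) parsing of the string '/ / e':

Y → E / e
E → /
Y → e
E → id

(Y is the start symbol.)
LL(1) parsing maintains a stack (initially the start symbol over $) and the input. At each step: if the stack top is a terminal, match it against the current input token; if it is a non-terminal N, replace it with the RHS of M[N, lookahead] (the unique production whose predict set contains the lookahead).

Stack is shown with the top on the left.

Stack    Input    Action
------------------------
Y $      / / e $  output Y → E / e
E / e $  / / e $  output E → /
/ / e $  / / e $  match '/'
/ e $    / e $    match '/'
e $      e $      match 'e'
$        $        accept

The string is accepted.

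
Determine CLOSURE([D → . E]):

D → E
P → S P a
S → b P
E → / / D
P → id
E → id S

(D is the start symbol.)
To compute CLOSURE, for each item [A → α.Bβ] where B is a non-terminal, add [B → .γ] for all productions B → γ; repeat for the newly added items until nothing changes.

Start with: [D → . E]
  [D → . E] has the dot before E: add [E → . / / D], [E → . id S]
No further items can be added.

CLOSURE = { [D → . E], [E → . / / D], [E → . id S] }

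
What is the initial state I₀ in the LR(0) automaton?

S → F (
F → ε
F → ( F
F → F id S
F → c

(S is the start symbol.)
{ [F → . ( F], [F → . F id S], [F → . c], [F → .], [S → . F (], [S' → . S] }

First, augment the grammar with S' → S
I₀ = CLOSURE({ [S' → . S] }):
  [S' → . S] has the dot before S: add [S → . F (]
  [S → . F (] has the dot before F: add [F → .], [F → . ( F], [F → . F id S], [F → . c]
No further items can be added.

I₀ = { [F → . ( F], [F → . F id S], [F → . c], [F → .], [S → . F (], [S' → . S] }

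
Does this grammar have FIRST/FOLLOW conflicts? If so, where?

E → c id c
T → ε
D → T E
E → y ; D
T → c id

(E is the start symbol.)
Yes. T → c id with FOLLOW(T) on { 'c' }

Nullable non-terminals: T.

T: nullable alternative(s) T → ε; FOLLOW(T) = { 'c', 'y' }
  T → ε: FIRST \ {ε} = { } — this is the only nullable alternative, skip
  T → c id: FIRST \ {ε} = { 'c' } — overlaps FOLLOW(T) on { 'c' }: CONFLICT

D, E have no nullable alternative, so no FIRST/FOLLOW check is needed there.

So the grammar has 1 FIRST/FOLLOW conflict (marked CONFLICT above).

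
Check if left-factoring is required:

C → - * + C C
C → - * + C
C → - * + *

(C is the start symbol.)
Left-factoring is needed when two productions for the same non-terminal
share a common prefix on the right-hand side.

Productions for C:
  C → - * + C C
  C → - * + C
  C → - * + *

Found common prefix '- * +' in productions for C

Answer: Yes, C has productions with common prefix '- * +'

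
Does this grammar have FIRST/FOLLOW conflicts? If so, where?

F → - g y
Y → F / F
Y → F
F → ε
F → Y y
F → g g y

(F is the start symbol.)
A FIRST/FOLLOW conflict occurs when a non-terminal N has a nullable alternative N → β (β ⇒* ε) and another alternative N → α with FIRST(α) ∩ FOLLOW(N) ≠ ∅: on such a lookahead the parser cannot decide between expanding α and letting N vanish via β.

Nullable non-terminals: F, Y.
FIRST sets used below: FIRST(Y) = { '-', '/', 'g', 'y', ε }, FIRST(F) = { '-', '/', 'g', 'y', ε }

F: nullable alternative(s) F → ε; FOLLOW(F) = { $, '/', 'y' }
  F → - g y: FIRST \ {ε} = { '-' } — disjoint from FOLLOW(F)
  F → ε: FIRST \ {ε} = { } — this is the only nullable alternative, skip
  F → Y y: FIRST \ {ε} = { '-', '/', 'g', 'y' } — overlaps FOLLOW(F) on { '/', 'y' }: CONFLICT
  F → g g y: FIRST \ {ε} = { 'g' } — disjoint from FOLLOW(F)

Y: nullable alternative(s) Y → F; FOLLOW(Y) = { 'y' }
  Y → F / F: FIRST \ {ε} = { '-', '/', 'g', 'y' } — overlaps FOLLOW(Y) on { 'y' }: CONFLICT
  Y → F: FIRST \ {ε} = { '-', '/', 'g', 'y' } — this is the only nullable alternative, skip

So the grammar has 2 FIRST/FOLLOW conflicts (marked CONFLICT above).

Answer: Yes. F → Y y with FOLLOW(F) on { '/', 'y' }; Y → F '/' F with FOLLOW(Y) on { 'y' }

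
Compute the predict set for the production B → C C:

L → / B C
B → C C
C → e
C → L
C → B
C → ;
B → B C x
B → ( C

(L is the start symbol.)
{ '(', '/', ';', 'e' }

PREDICT(B → C C) = (FIRST(RHS) \ {ε}) ∪ (FOLLOW(B) if ε ∈ FIRST(RHS), i.e. RHS ⇒* ε)
FIRST(C) = { '(', '/', ';', 'e' }
FIRST(C C) = { '(', '/', ';', 'e' }
ε ∉ FIRST(C C), so FOLLOW(B) is not added.
PREDICT(B → C C) = { '(', '/', ';', 'e' }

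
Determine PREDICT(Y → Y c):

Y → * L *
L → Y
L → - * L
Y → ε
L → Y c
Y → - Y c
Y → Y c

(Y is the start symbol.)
PREDICT(Y → Y c) = (FIRST(RHS) \ {ε}) ∪ (FOLLOW(Y) if ε ∈ FIRST(RHS), i.e. RHS ⇒* ε)
FIRST(Y) = { '*', '-', 'c', ε }
FIRST(Y c) = { '*', '-', 'c' }
ε ∉ FIRST(Y c), so FOLLOW(Y) is not added.
PREDICT(Y → Y c) = { '*', '-', 'c' }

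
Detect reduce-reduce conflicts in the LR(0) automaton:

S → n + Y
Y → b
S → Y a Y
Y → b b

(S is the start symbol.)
No reduce-reduce conflicts

A reduce-reduce conflict occurs when an LR(0) state has two complete items [A → α .] and [B → β .] — both call for a reduction, and with no lookahead the parser cannot choose between them.

Augment with S' → S and build the canonical LR(0) collection (I0 = CLOSURE({[S' → . S]}), then GOTO on every symbol after a dot until no new states appear). It has 10 states:
  I0: { [S → . Y a Y], [S → . n + Y], [S' → . S], [Y → . b b], [Y → . b] }  — shift
  I1: { [S' → S .] }  — accept
  I2: { [S → Y . a Y] }  — shift
  I3: { [Y → b . b], [Y → b .] }  — shift, reduce
  I4: { [S → n . + Y] }  — shift
  I5: { [S → n + . Y], [Y → . b b], [Y → . b] }  — shift
  I6: { [S → n + Y .] }  — reduce
  I7: { [Y → b b .] }  — reduce
  I8: { [S → Y a . Y], [Y → . b b], [Y → . b] }  — shift
  I9: { [S → Y a Y .] }  — reduce

No state contains more than one complete item.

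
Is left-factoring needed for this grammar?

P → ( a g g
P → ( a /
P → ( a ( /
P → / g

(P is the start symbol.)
Left-factoring is needed when two productions for the same non-terminal
share a common prefix on the right-hand side.

Productions for P:
  P → ( a g g
  P → ( a /
  P → ( a ( /
  P → / g

Found common prefix '( a' in productions for P

Answer: Yes, P has productions with common prefix '( a'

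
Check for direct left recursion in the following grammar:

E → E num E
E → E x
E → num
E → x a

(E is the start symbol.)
Direct left recursion occurs when N → N α for some non-terminal N (the right-hand side begins with the left-hand side itself).

E → E num E: LEFT RECURSIVE (starts with E)
E → E x: LEFT RECURSIVE (starts with E)
E → num: starts with num
E → x a: starts with x

The grammar has direct left recursion on: E.

Answer: Yes, E is left-recursive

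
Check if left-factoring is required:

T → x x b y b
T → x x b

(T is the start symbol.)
Left-factoring is needed when two productions for the same non-terminal
share a common prefix on the right-hand side.

Productions for T:
  T → x x b y b
  T → x x b

Found common prefix 'x x b' in productions for T

Answer: Yes, T has productions with common prefix 'x x b'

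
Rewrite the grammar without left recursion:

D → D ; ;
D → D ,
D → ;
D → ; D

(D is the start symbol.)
D → ; D'
D → ; D D'
D' → ; ; D'
D' → , D'
D' → ε

D is directly left-recursive. The standard transformation for
  A → A α₁ | ... | A α_m | β₁ | ... | β_n
is
  A  → β₁ A' | ... | β_n A'
  A' → α₁ A' | ... | α_m A' | ε

D → ; becomes D → ; D'
D → ; D becomes D → ; D D'
D → D ; ; becomes D' → ; ; D'
D → D , becomes D' → , D'
Add D' → ε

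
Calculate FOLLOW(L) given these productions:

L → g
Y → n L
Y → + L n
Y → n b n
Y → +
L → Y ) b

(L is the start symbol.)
To compute FOLLOW(L), find every occurrence of L on a right-hand side N → α L β: add FIRST(β) \ {ε}, and if β is empty or nullable also add FOLLOW(N). Iterate to a fixed point.

L is the start symbol, so $ ∈ FOLLOW(L).
In Y → n L: L is at the end, add FOLLOW(Y)
In Y → + L n: L is followed by n, add FIRST(n) \ {ε} = { 'n' }

The FOLLOW sets referred to above (computed the same way, to a fixed point):
  FOLLOW(Y) = { ')' }

Taking the union: FOLLOW(L) = { $, ')', 'n' }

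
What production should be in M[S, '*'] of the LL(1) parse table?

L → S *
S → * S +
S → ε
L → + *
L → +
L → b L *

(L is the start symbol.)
To find M[S, '*'], we find productions for S where '*' is in the predict set (PREDICT(N → α) = (FIRST(α) \ {ε}) ∪ (FOLLOW(N) if α ⇒* ε)).

Relevant sets:
  FOLLOW(S) = { '*', '+' }

S → * S +: PREDICT = { '*' }
  '*' is in predict set, so this production goes in M[S, '*']
S → ε: PREDICT = { '*', '+' }
  '*' is in predict set, so this production goes in M[S, '*']

M[S, '*'] = S → * S +, S → ε  (a multiply-defined cell — the grammar is not LL(1))

Answer: S → * S +, S → ε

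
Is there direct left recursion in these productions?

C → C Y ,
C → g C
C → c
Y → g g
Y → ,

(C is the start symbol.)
Yes, C is left-recursive

Direct left recursion occurs when N → N α for some non-terminal N (the right-hand side begins with the left-hand side itself).

C → C Y ,: LEFT RECURSIVE (starts with C)
C → g C: starts with g
C → c: starts with c
Y → g g: starts with g
Y → ,: starts with ','

The grammar has direct left recursion on: C.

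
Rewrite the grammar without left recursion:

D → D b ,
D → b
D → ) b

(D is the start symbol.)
D is directly left-recursive. The standard transformation for
  A → A α₁ | ... | A α_m | β₁ | ... | β_n
is
  A  → β₁ A' | ... | β_n A'
  A' → α₁ A' | ... | α_m A' | ε

D → b becomes D → b D'
D → ) b becomes D → ) b D'
D → D b , becomes D' → b , D'
Add D' → ε

Resulting grammar:
D → b D'
D → ) b D'
D' → b , D'
D' → ε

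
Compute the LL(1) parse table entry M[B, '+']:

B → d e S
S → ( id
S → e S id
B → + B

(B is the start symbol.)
B → + B

To find M[B, '+'], we find productions for B where '+' is in the predict set (PREDICT(N → α) = (FIRST(α) \ {ε}) ∪ (FOLLOW(N) if α ⇒* ε)).

B → d e S: PREDICT = { 'd' }
B → + B: PREDICT = { '+' }
  '+' is in predict set, so this production goes in M[B, '+']

M[B, '+'] = B → + B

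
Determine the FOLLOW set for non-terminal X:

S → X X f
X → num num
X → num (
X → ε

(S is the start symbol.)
In S → X X f: X is followed by X f, add FIRST(X f) \ {ε} = { 'f', 'num' }
In S → X X f: X is followed by f, add FIRST(f) \ {ε} = { 'f' }

Taking the union: FOLLOW(X) = { 'f', 'num' }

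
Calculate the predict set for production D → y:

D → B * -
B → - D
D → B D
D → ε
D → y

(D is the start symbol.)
{ 'y' }

PREDICT(D → y) = (FIRST(RHS) \ {ε}) ∪ (FOLLOW(D) if ε ∈ FIRST(RHS), i.e. RHS ⇒* ε)
FIRST(y) = { 'y' }
ε ∉ FIRST(y), so FOLLOW(D) is not added.
PREDICT(D → y) = { 'y' }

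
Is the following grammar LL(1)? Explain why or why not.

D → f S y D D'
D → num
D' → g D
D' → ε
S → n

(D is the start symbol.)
A grammar is LL(1) if for each non-terminal N with multiple productions, the predict sets of those productions are pairwise disjoint, where PREDICT(N → α) = (FIRST(α) \ {ε}) ∪ (FOLLOW(N) if α ⇒* ε).

Relevant sets:
  FOLLOW(D') = { $, 'g' }

For D:
  PREDICT(D → f S y D D') = { 'f' }
  PREDICT(D → num) = { 'num' }
For D':
  PREDICT(D' → g D) = { 'g' }
  PREDICT(D' → ε) = { $, 'g' }
S has a single production, so nothing to check there.

Conflict found: Predict set conflict for D': { 'g' }
The grammar is NOT LL(1).

Answer: No. Predict set conflict for D': { 'g' }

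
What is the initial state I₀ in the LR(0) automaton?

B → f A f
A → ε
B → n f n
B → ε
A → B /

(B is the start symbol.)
First, augment the grammar with B' → B
I₀ = CLOSURE({ [B' → . B] }):
  [B' → . B] has the dot before B: add [B → . f A f], [B → . n f n], [B → .]
No further items can be added.

I₀ = { [B → . f A f], [B → . n f n], [B → .], [B' → . B] }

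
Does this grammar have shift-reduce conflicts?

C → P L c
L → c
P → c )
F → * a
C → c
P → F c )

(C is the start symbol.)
A shift-reduce conflict occurs when an LR(0) state has both:
  - a complete (reduce) item [A → α .] (dot at the end), and
  - a shift item [B → β . c γ] (dot before a terminal).

Augment with C' → C and build the canonical LR(0) collection (I0 = CLOSURE({[C' → . C]}), then GOTO on every symbol after a dot until no new states appear). It has 13 states:
  I0: { [C → . P L c], [C → . c], [C' → . C], [F → . * a], [P → . F c )], [P → . c )] }  — shift
  I1: { [F → * . a] }  — shift
  I2: { [C' → C .] }  — accept
  I3: { [P → F . c )] }  — shift
  I4: { [C → P . L c], [L → . c] }  — shift
  I5: { [C → c .], [P → c . )] }  — shift, reduce
  I6: { [P → c ) .] }  — reduce
  I7: { [C → P L . c] }  — shift
  I8: { [L → c .] }  — reduce
  I9: { [C → P L c .] }  — reduce
  I10: { [P → F c . )] }  — shift
  I11: { [P → F c ) .] }  — reduce
  I12: { [F → * a .] }  — reduce

I5 contains reduce item [C → c .] and shift item [P → c . )] — shift-reduce conflict.

Answer: Yes — I5: [C → c .] vs [P → c . )]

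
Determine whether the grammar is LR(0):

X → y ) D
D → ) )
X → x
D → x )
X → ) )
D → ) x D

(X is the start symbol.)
Yes, the grammar is LR(0)

A grammar is LR(0) if no state in the canonical LR(0) collection has:
  - both a shift item (dot before a terminal) and a complete item (shift-reduce conflict), or
  - two or more complete items (reduce-reduce conflict; the accept item [X' → X .] counts as a complete item here).

Augment with X' → X and build the canonical LR(0) collection (I0 = CLOSURE({[X' → . X]}), then GOTO on every symbol after a dot until no new states appear). It has 14 states:
  I0: { [X → . ) )], [X → . x], [X → . y ) D], [X' → . X] }  — shift
  I1: { [X → ) . )] }  — shift
  I2: { [X' → X .] }  — accept
  I3: { [X → x .] }  — reduce
  I4: { [X → y . ) D] }  — shift
  I5: { [D → . ) )], [D → . ) x D], [D → . x )], [X → y ) . D] }  — shift
  I6: { [D → ) . )], [D → ) . x D] }  — shift
  I7: { [X → y ) D .] }  — reduce
  I8: { [D → x . )] }  — shift
  I9: { [D → x ) .] }  — reduce
  I10: { [D → ) ) .] }  — reduce
  I11: { [D → ) x . D], [D → . ) )], [D → . ) x D], [D → . x )] }  — shift
  I12: { [D → ) x D .] }  — reduce
  I13: { [X → ) ) .] }  — reduce

Every state is either a pure shift/goto state or contains exactly one complete item and nothing to shift — no conflicts. The grammar is LR(0).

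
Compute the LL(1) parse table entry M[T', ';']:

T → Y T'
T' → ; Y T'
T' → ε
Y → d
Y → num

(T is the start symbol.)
To find M[T', ';'], we find productions for T' where ';' is in the predict set (PREDICT(N → α) = (FIRST(α) \ {ε}) ∪ (FOLLOW(N) if α ⇒* ε)).

Relevant sets:
  FOLLOW(T') = { $ }

T' → ; Y T': PREDICT = { ';' }
  ';' is in predict set, so this production goes in M[T', ';']
T' → ε: PREDICT = { $ }

M[T', ';'] = T' → ; Y T'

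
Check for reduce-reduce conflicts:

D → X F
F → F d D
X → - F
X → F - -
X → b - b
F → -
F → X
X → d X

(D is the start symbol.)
Yes — I7: [F → X .] vs [X → d X .]

A reduce-reduce conflict occurs when an LR(0) state has two complete items [A → α .] and [B → β .] — both call for a reduction, and with no lookahead the parser cannot choose between them.

Augment with D' → D and build the canonical LR(0) collection (I0 = CLOSURE({[D' → . D]}), then GOTO on every symbol after a dot until no new states appear). It has 17 states:
  I0: { [D → . X F], [D' → . D], [F → . -], [F → . F d D], [F → . X], [X → . - F], [X → . F - -], [X → . b - b], [X → . d X] }  — shift
  I1: { [F → - .], [F → . -], [F → . F d D], [F → . X], [X → - . F], [X → . - F], [X → . F - -], [X → . b - b], [X → . d X] }  — shift, reduce
  I2: { [D' → D .] }  — accept
  I3: { [F → F . d D], [X → F . - -] }  — shift
  I4: { [D → X . F], [F → . -], [F → . F d D], [F → . X], [F → X .], [X → . - F], [X → . F - -], [X → . b - b], [X → . d X] }  — shift, reduce
  I5: { [X → b . - b] }  — shift
  I6: { [F → . -], [F → . F d D], [F → . X], [X → . - F], [X → . F - -], [X → . b - b], [X → . d X], [X → d . X] }  — shift
  I7: { [F → X .], [X → d X .] }  — 2 reduces
  I8: { [X → b - . b] }  — shift
  I9: { [X → b - b .] }  — reduce
  I10: { [D → X F .], [F → F . d D], [X → F . - -] }  — shift, reduce
  I11: { [F → X .] }  — reduce
  I12: { [X → F - . -] }  — shift
  I13: { [D → . X F], [F → . -], [F → . F d D], [F → . X], [F → F d . D], [X → . - F], [X → . F - -], [X → . b - b], [X → . d X] }  — shift
  I14: { [F → F d D .] }  — reduce
  I15: { [X → F - - .] }  — reduce
  I16: { [F → F . d D], [X → - F .], [X → F . - -] }  — shift, reduce

I7 contains complete items [F → X .], [X → d X .] — reduce-reduce conflict.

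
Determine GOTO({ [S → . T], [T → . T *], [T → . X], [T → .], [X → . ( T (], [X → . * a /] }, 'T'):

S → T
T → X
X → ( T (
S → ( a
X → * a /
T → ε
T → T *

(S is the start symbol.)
GOTO(I, 'T') = CLOSURE({ [A → αX.β] : [A → α.Xβ] ∈ I, X = 'T' })

Items with dot before 'T', with the dot advanced:
  [S → . T] → [S → T .]
  [T → . T *] → [T → T . *]
Closure adds nothing (no advanced item has the dot before a non-terminal).

GOTO = { [S → T .], [T → T . *] }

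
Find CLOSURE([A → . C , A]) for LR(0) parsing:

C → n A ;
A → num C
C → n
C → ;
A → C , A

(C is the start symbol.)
{ [A → . C , A], [C → . ;], [C → . n A ;], [C → . n] }

To compute CLOSURE, for each item [A → α.Bβ] where B is a non-terminal, add [B → .γ] for all productions B → γ; repeat for the newly added items until nothing changes.

Start with: [A → . C , A]
  [A → . C , A] has the dot before C: add [C → . n A ;], [C → . n], [C → . ;]
No further items can be added.

CLOSURE = { [A → . C , A], [C → . ;], [C → . n A ;], [C → . n] }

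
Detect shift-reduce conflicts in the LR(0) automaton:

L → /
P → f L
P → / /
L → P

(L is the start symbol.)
Augment with L' → L and build the canonical LR(0) collection (I0 = CLOSURE({[L' → . L]}), then GOTO on every symbol after a dot until no new states appear). It has 7 states:
  I0: { [L → . /], [L → . P], [L' → . L], [P → . / /], [P → . f L] }  — shift
  I1: { [L → / .], [P → / . /] }  — shift, reduce
  I2: { [L' → L .] }  — accept
  I3: { [L → P .] }  — reduce
  I4: { [L → . /], [L → . P], [P → . / /], [P → . f L], [P → f . L] }  — shift
  I5: { [P → f L .] }  — reduce
  I6: { [P → / / .] }  — reduce

I1 contains reduce item [L → / .] and shift item [P → / . /] — shift-reduce conflict.

Answer: Yes — I1: [L → / .] vs [P → / . /]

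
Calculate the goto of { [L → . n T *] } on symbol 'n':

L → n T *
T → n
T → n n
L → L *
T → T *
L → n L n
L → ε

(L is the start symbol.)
{ [L → n . T *], [T → . T *], [T → . n n], [T → . n] }

GOTO(I, 'n') = CLOSURE({ [A → αX.β] : [A → α.Xβ] ∈ I, X = 'n' })

Items with dot before 'n', with the dot advanced:
  [L → . n T *] → [L → n . T *]
Closure of the advanced items:
  [L → n . T *] has the dot before T: add [T → . n], [T → . n n], [T → . T *]

GOTO = { [L → n . T *], [T → . T *], [T → . n n], [T → . n] }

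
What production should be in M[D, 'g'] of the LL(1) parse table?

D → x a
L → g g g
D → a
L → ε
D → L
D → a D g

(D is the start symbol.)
To find M[D, 'g'], we find productions for D where 'g' is in the predict set (PREDICT(N → α) = (FIRST(α) \ {ε}) ∪ (FOLLOW(N) if α ⇒* ε)).

Relevant sets:
  FIRST(L) = { 'g', ε }
  FOLLOW(D) = { $, 'g' }

D → x a: PREDICT = { 'x' }
D → a: PREDICT = { 'a' }
D → L: PREDICT = { $, 'g' }
  'g' is in predict set, so this production goes in M[D, 'g']
D → a D g: PREDICT = { 'a' }

M[D, 'g'] = D → L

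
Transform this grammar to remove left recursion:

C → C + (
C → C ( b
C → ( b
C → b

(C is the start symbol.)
C → ( b C'
C → b C'
C' → + ( C'
C' → ( b C'
C' → ε

C is directly left-recursive. The standard transformation for
  A → A α₁ | ... | A α_m | β₁ | ... | β_n
is
  A  → β₁ A' | ... | β_n A'
  A' → α₁ A' | ... | α_m A' | ε

C → ( b becomes C → ( b C'
C → b becomes C → b C'
C → C + ( becomes C' → + ( C'
C → C ( b becomes C' → ( b C'
Add C' → ε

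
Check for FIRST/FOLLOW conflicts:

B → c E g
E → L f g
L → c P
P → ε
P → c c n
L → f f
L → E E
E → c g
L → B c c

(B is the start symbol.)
No FIRST/FOLLOW conflicts.

Nullable non-terminals: P.

P: nullable alternative(s) P → ε; FOLLOW(P) = { 'f' }
  P → ε: FIRST \ {ε} = { } — this is the only nullable alternative, skip
  P → c c n: FIRST \ {ε} = { 'c' } — disjoint from FOLLOW(P)

B, E, L have no nullable alternative, so no FIRST/FOLLOW check is needed there.

No FIRST/FOLLOW conflicts found.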